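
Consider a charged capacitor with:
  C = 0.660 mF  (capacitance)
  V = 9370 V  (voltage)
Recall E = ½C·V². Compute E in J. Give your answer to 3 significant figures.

29000 J

Directly: E = ½CV².
C = 0.660 mF = 6.600×10^-4 F; V = 9370 V.
E = 28973 J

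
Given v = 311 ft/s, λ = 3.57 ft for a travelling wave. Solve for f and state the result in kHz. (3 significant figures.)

0.0871 kHz

Solving v = f·λ for f: f = v/λ.
v = 311 ft/s = 94.79 m/s; λ = 3.57 ft = 1.088 m.
f = 87.11 Hz
87.11 Hz × (1 kHz / 1000 Hz) = 0.08711 kHz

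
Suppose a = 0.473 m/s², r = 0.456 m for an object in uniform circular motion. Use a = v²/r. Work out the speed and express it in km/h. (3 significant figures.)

1.67 km/h

Solving a = v²/r for v: v = √(a·r).
a = 0.473 m/s²; r = 0.456 m.
v = 0.4644 m/s
0.4644 m/s × (1 km/h / 0.2778 m/s) = 1.672 km/h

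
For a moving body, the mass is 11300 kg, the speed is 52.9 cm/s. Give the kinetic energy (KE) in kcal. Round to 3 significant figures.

KE is given directly by: KE = ½mv².
m = 11300 kg; v = 52.9 cm/s = 0.5290 m/s.
KE = 1581 J
1581 J × (1 kcal / 4184 J) = 0.3779 kcal

0.378 kcal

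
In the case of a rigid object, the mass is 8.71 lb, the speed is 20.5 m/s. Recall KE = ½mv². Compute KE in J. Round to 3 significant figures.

KE is given directly by: KE = ½mv².
m = 8.71 lb = 3.951 kg; v = 20.5 m/s.
KE = 830.2 J

830 J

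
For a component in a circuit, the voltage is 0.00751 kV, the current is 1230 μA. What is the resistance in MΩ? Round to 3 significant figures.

0.00611 MΩ

Solving V = I·R for R: R = V/I.
V = 0.00751 kV = 7.510 V; I = 1230 μA = 0.001230 A.
R = 6106 Ω
6106 Ω × (1 MΩ / 1.000×10^6 Ω) = 0.006106 MΩ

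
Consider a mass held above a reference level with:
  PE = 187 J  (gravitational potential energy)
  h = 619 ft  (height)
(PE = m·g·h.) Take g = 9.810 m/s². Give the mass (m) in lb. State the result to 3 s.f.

Solving PE = m·g·h for m: m = PE/(g·h).
PE = 187 J; h = 619 ft = 188.7 m; g = 9.810 m/s².
m = 0.1010 kg
0.1010 kg × (1 lb / 0.4536 kg) = 0.2227 lb

0.223 lb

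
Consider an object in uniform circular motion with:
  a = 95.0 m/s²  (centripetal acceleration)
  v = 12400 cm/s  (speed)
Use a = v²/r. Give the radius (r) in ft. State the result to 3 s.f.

531 ft

Rearranging a = v²/r for r: r = v²/a.
a = 95.0 m/s²; v = 12400 cm/s = 124.0 m/s.
r = 161.9 m
161.9 m × (1 ft / 0.3048 m) = 531.0 ft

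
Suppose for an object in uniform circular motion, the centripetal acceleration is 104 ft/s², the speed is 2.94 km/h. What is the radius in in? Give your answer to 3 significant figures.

Solving a = v²/r for r: r = v²/a.
a = 104 ft/s² = 31.70 m/s²; v = 2.94 km/h = 0.8167 m/s.
r = 0.02104 m
0.02104 m × (1 in / 0.02540 m) = 0.8283 in

0.828 in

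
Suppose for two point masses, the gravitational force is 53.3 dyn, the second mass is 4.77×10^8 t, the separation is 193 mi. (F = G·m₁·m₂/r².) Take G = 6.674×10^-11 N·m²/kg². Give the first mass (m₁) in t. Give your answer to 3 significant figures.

From Newton's law of gravitation: m₁ = F·r²/(G·m₂).
F = 53.3 dyn = 5.330×10^-4 N; m₂ = 4.77×10^8 t = 4.770×10^11 kg; r = 193 mi = 3.106×10^5 m; G = 6.674×10^-11 N·m²/kg².
m₁ = 1.615×10^6 kg
1.615×10^6 kg × (1 t / 1000 kg) = 1615 t

1620 t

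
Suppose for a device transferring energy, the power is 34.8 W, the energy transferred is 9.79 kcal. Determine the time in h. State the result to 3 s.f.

0.327 h

Rearranging P = W/t for t: t = W/P.
P = 34.8 W; W = 9.79 kcal = 40961 J.
t = 1177 s
1177 s × (1 h / 3600 s) = 0.3270 h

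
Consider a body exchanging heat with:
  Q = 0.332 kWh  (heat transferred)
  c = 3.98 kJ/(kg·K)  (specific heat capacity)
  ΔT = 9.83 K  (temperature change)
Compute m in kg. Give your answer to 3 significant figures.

30.5 kg

Rearranging Q = m·c·ΔT for m: m = Q/(c·ΔT).
Q = 0.332 kWh = 1.195×10^6 J; c = 3.98 kJ/(kg·K) = 3980 J/(kg·K); ΔT = 9.83 K.
m = 30.55 kg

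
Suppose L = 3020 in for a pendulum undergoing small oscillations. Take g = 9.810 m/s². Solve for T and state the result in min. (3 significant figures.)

T is given directly by: T = 2π√(L/g).
L = 3020 in = 76.71 m; g = 9.810 m/s².
T = 17.57 s
17.57 s × (1 min / 60.00 s) = 0.2928 min

0.293 min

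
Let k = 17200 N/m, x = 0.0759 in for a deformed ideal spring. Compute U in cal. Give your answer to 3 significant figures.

0.00764 cal

Directly: U = ½kx².
k = 17200 N/m; x = 0.0759 in = 0.001928 m.
U = 0.03196 J
0.03196 J × (1 cal / 4.184 J) = 0.007639 cal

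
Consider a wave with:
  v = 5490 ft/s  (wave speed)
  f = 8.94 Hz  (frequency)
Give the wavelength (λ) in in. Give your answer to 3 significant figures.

Solving v = f·λ for λ: λ = v/f.
v = 5490 ft/s = 1673 m/s; f = 8.94 Hz.
λ = 187.2 m
187.2 m × (1 in / 0.02540 m) = 7369 in

7370 in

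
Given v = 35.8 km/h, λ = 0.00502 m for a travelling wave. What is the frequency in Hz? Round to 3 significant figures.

1980 Hz

Solving v = f·λ for f: f = v/λ.
v = 35.8 km/h = 9.944 m/s; λ = 0.00502 m.
f = 1981 Hz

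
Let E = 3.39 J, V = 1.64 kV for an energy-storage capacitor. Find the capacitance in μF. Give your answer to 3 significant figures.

Rearranging E = ½C·V² for C: C = 2E/V².
E = 3.39 J; V = 1.64 kV = 1640 V.
C = 2.521×10^-6 F
2.521×10^-6 F × (1 μF / 1.000×10^-6 F) = 2.521 μF

2.52 μF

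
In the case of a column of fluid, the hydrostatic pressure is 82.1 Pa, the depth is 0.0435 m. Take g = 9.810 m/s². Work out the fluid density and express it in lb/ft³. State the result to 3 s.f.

Rearranging P = ρ·g·h for ρ: ρ = P/(g·h).
P = 82.1 Pa; h = 0.0435 m; g = 9.810 m/s².
ρ = 192.4 kg/m³
192.4 kg/m³ × (1 lb/ft³ / 16.02 kg/m³) = 12.01 lb/ft³

12.0 lb/ft³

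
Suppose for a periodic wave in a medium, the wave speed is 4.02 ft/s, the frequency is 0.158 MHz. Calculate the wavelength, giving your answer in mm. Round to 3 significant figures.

0.00776 mm

Solving v = f·λ for λ: λ = v/f.
v = 4.02 ft/s = 1.225 m/s; f = 0.158 MHz = 1.580×10^5 Hz.
λ = 7.755×10^-6 m
7.755×10^-6 m × (1 mm / 0.001000 m) = 0.007755 mm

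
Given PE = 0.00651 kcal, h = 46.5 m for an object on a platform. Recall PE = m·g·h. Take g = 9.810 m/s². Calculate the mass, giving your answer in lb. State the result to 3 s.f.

Rearranging: m = PE/(g·h).
PE = 0.00651 kcal = 27.24 J; h = 46.5 m; g = 9.810 m/s².
m = 0.05971 kg
0.05971 kg × (1 lb / 0.4536 kg) = 0.1316 lb

0.132 lb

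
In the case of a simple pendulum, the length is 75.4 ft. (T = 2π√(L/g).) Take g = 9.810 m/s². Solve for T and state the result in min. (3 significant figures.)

T is given directly by: T = 2π√(L/g).
L = 75.4 ft = 22.98 m; g = 9.810 m/s².
T = 9.617 s
9.617 s × (1 min / 60.00 s) = 0.1603 min

0.160 min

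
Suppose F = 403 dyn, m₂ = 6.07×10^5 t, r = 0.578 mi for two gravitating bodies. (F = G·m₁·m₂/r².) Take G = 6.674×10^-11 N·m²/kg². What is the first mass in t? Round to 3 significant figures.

Solving F = G·m₁·m₂/r² for m₁: m₁ = F·r²/(G·m₂).
F = 403 dyn = 0.004030 N; m₂ = 6.07×10^5 t = 6.070×10^8 kg; r = 0.578 mi = 930.2 m; G = 6.674×10^-11 N·m²/kg².
m₁ = 86076 kg
86076 kg × (1 t / 1000 kg) = 86.08 t

86.1 t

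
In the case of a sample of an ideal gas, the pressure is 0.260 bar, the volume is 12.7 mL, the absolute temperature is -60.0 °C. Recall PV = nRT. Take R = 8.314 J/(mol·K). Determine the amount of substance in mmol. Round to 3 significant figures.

0.186 mmol

From the ideal-gas law: n = PV/(RT).
P = 0.260 bar = 26000 Pa; V = 12.7 mL = 1.270×10^-5 m³; T = -60.0 °C = 213.1 K; R = 8.314 J/(mol·K).
n = 1.863×10^-4 mol
1.863×10^-4 mol × (1 mmol / 0.001000 mol) = 0.1863 mmol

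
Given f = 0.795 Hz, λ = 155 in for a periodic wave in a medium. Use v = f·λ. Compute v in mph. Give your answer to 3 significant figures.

Directly: v = fλ.
f = 0.795 Hz; λ = 155 in = 3.937 m.
v = 3.130 m/s
3.130 m/s × (1 mph / 0.4470 m/s) = 7.001 mph

7.00 mph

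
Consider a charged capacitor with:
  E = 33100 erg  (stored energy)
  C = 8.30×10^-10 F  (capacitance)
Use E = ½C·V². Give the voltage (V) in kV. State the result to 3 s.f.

Solving E = ½C·V² for V: V = √(2E/C).
E = 33100 erg = 0.003310 J; C = 8.30×10^-10 F.
V = 2824 V  (the unit combination reduces to kg·m²/(A·s³) = V)
2824 V × (1 kV / 1000 V) = 2.824 kV

2.82 kV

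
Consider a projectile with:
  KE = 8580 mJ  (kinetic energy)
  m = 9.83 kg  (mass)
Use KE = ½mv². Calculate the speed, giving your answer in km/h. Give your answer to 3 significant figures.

4.76 km/h

Rearranging KE = ½mv² for v: v = √(2·KE/m).
KE = 8580 mJ = 8.580 J; m = 9.83 kg.
v = 1.321 m/s
1.321 m/s × (1 km/h / 0.2778 m/s) = 4.756 km/h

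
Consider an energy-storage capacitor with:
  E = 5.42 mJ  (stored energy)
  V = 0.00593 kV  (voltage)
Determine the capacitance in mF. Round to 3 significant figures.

Rearranging: C = 2E/V².
E = 5.42 mJ = 0.005420 J; V = 0.00593 kV = 5.930 V.
C = 3.083×10^-4 F
3.083×10^-4 F × (1 mF / 0.001000 F) = 0.3083 mF

0.308 mF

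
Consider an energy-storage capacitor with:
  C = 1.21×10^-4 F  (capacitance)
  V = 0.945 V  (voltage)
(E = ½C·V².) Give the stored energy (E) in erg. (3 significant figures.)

540 erg

Directly: E = ½CV².
C = 1.21×10^-4 F; V = 0.945 V.
E = 5.403×10^-5 J
5.403×10^-5 J × (1 erg / 1.000×10^-7 J) = 540.3 erg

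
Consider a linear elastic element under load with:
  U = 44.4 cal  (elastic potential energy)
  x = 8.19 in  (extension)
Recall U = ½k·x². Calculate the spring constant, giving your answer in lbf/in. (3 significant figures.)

49.0 lbf/in

Rearranging: k = 2U/x².
U = 44.4 cal = 185.8 J; x = 8.19 in = 0.2080 m.
k = 8586 N/m
8586 N/m × (1 lbf/in / 175.1 N/m) = 49.02 lbf/in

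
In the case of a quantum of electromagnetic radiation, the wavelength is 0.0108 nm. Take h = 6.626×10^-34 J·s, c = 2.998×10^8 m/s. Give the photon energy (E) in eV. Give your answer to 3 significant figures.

1.15×10^5 eV

Directly: E = hc/λ.
λ = 0.0108 nm = 1.080×10^-11 m; h = 6.626×10^-34 J·s; c = 2.998×10^8 m/s.
E = 1.839×10^-14 J
1.839×10^-14 J × (1 eV / 1.602×10^-19 J) = 1.148×10^5 eV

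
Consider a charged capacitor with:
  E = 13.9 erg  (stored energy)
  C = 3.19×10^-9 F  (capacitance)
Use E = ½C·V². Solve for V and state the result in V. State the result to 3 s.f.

Rearranging: V = √(2E/C).
E = 13.9 erg = 1.390×10^-6 J; C = 3.19×10^-9 F.
V = 29.52 V

29.5 V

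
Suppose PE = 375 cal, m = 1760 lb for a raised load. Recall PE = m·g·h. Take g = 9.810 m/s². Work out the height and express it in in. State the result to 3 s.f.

7.89 in

Solving PE = m·g·h for h: h = PE/(m·g).
PE = 375 cal = 1569 J; m = 1760 lb = 798.3 kg; g = 9.810 m/s².
h = 0.2003 m
0.2003 m × (1 in / 0.02540 m) = 7.888 in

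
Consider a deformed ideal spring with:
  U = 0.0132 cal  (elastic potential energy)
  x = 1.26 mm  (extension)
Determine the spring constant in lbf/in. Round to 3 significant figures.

Rearranging U = ½k·x² for k: k = 2U/x².
U = 0.0132 cal = 0.05523 J; x = 1.26 mm = 0.001260 m.
k = 69575 N/m
69575 N/m × (1 lbf/in / 175.1 N/m) = 397.3 lbf/in

397 lbf/in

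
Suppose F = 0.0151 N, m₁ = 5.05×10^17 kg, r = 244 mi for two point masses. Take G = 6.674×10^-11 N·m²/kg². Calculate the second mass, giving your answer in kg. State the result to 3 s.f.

From Newton's law of gravitation: m₂ = F·r²/(G·m₁).
F = 0.0151 N; m₁ = 5.05×10^17 kg; r = 244 mi = 3.927×10^5 m; G = 6.674×10^-11 N·m²/kg².
m₂ = 69.08 kg

69.1 kg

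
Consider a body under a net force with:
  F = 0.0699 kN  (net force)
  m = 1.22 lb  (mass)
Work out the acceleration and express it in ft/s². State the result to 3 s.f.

From Newton's second law: a = F/m.
F = 0.0699 kN = 69.90 N; m = 1.22 lb = 0.5534 kg.
a = 126.3 m/s²
126.3 m/s² × (1 ft/s² / 0.3048 m/s²) = 414.4 ft/s²

414 ft/s²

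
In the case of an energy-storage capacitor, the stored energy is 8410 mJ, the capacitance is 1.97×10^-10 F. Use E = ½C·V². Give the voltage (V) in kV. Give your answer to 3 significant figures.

292 kV

Rearranging E = ½C·V² for V: V = √(2E/C).
E = 8410 mJ = 8.410 J; C = 1.97×10^-10 F.
V = 2.922×10^5 V  (the unit combination reduces to kg·m²/(A·s³) = V)
2.922×10^5 V × (1 kV / 1000 V) = 292.2 kV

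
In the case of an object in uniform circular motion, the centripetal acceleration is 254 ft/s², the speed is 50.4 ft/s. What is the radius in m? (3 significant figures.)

Rearranging: r = v²/a.
a = 254 ft/s² = 77.42 m/s²; v = 50.4 ft/s = 15.36 m/s.
r = 3.048 m

3.05 m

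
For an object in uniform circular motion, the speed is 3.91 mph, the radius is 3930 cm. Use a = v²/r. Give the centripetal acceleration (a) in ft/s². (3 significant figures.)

0.255 ft/s²

Directly: a = v²/r.
v = 3.91 mph = 1.748 m/s; r = 3930 cm = 39.30 m.
a = 0.07774 m/s²
0.07774 m/s² × (1 ft/s² / 0.3048 m/s²) = 0.2551 ft/s²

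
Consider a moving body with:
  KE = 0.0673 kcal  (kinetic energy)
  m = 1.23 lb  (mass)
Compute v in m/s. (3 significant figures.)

31.8 m/s

Rearranging: v = √(2·KE/m).
KE = 0.0673 kcal = 281.6 J; m = 1.23 lb = 0.5579 kg.
v = 31.77 m/s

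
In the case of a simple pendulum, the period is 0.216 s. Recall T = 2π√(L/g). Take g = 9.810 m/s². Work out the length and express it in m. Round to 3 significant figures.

0.0116 m

Rearranging T = 2π√(L/g) for L: L = g·(T/2π)².
T = 0.216 s; g = 9.810 m/s².
L = 0.01159 m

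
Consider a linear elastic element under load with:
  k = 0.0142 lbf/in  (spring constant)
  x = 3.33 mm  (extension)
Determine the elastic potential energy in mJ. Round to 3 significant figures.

U is given directly by: U = ½kx².
k = 0.0142 lbf/in = 2.487 N/m; x = 3.33 mm = 0.003330 m.
U = 1.379×10^-5 J  (the unit combination reduces to kg·m²/s² = J)
1.379×10^-5 J × (1 mJ / 0.001000 J) = 0.01379 mJ

0.0138 mJ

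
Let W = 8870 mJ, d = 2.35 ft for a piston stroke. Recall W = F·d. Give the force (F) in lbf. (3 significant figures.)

Rearranging W = F·d for F: F = W/d.
W = 8870 mJ = 8.870 J; d = 2.35 ft = 0.7163 m.
F = 12.38 N
12.38 N × (1 lbf / 4.448 N) = 2.784 lbf

2.78 lbf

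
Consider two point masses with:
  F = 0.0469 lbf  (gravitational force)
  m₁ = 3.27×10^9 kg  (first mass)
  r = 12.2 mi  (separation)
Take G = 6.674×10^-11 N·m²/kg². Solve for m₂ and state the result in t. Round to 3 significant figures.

Solving F = G·m₁·m₂/r² for m₂: m₂ = F·r²/(G·m₁).
F = 0.0469 lbf = 0.2086 N; m₁ = 3.27×10^9 kg; r = 12.2 mi = 19634 m; G = 6.674×10^-11 N·m²/kg².
m₂ = 3.685×10^8 kg
3.685×10^8 kg × (1 t / 1000 kg) = 3.685×10^5 t

3.69×10^5 t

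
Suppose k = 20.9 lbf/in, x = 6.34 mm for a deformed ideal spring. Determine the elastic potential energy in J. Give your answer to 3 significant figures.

U is given directly by: U = ½kx².
k = 20.9 lbf/in = 3660 N/m; x = 6.34 mm = 0.006340 m.
U = 0.07356 J  (the unit combination reduces to kg·m²/s² = J)

0.0736 J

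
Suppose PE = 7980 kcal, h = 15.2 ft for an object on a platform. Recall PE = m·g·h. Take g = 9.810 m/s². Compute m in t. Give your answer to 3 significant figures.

735 t

Solving PE = m·g·h for m: m = PE/(g·h).
PE = 7980 kcal = 3.339×10^7 J; h = 15.2 ft = 4.633 m; g = 9.810 m/s².
m = 7.346×10^5 kg
7.346×10^5 kg × (1 t / 1000 kg) = 734.6 t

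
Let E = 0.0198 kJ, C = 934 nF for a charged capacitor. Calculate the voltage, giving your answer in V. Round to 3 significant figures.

Rearranging: V = √(2E/C).
E = 0.0198 kJ = 19.80 J; C = 934 nF = 9.340×10^-7 F.
V = 6511 V

6510 V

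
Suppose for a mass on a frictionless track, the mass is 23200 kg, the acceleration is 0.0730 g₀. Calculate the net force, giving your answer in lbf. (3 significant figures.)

3730 lbf

From Newton's second law: F = m·a.
m = 23200 kg; a = 0.0730 g₀ = 0.7159 m/s².
F = 16609 N  (the unit combination reduces to kg·m/s² = N)
16609 N × (1 lbf / 4.448 N) = 3734 lbf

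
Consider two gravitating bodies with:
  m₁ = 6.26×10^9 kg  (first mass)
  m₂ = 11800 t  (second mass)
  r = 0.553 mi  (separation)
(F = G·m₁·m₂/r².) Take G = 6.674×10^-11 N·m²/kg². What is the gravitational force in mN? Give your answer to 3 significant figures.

6220 mN

Directly: F = Gm₁m₂/r².
m₁ = 6.26×10^9 kg; m₂ = 11800 t = 1.180×10^7 kg; r = 0.553 mi = 890.0 m; G = 6.674×10^-11 N·m²/kg².
F = 6.224 N
6.224 N × (1 mN / 0.001000 N) = 6224 mN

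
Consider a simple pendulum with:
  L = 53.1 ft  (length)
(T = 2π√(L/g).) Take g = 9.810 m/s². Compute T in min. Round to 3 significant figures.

0.135 min

T is given directly by: T = 2π√(L/g).
L = 53.1 ft = 16.18 m; g = 9.810 m/s².
T = 8.070 s
8.070 s × (1 min / 60.00 s) = 0.1345 min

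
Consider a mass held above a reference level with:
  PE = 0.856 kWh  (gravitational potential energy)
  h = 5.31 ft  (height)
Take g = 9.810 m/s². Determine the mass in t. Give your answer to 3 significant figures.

Rearranging: m = PE/(g·h).
PE = 0.856 kWh = 3.082×10^6 J; h = 5.31 ft = 1.618 m; g = 9.810 m/s².
m = 1.941×10^5 kg
1.941×10^5 kg × (1 t / 1000 kg) = 194.1 t

194 t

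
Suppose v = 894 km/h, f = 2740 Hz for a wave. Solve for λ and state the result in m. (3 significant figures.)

Solving v = f·λ for λ: λ = v/f.
v = 894 km/h = 248.3 m/s; f = 2740 Hz.
λ = 0.09063 m

0.0906 m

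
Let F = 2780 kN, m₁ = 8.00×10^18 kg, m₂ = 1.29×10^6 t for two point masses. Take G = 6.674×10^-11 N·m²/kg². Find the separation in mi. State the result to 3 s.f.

309 mi

From Newton's law of gravitation: r = √(G·m₁m₂/F).
F = 2780 kN = 2.780×10^6 N; m₁ = 8.00×10^18 kg; m₂ = 1.29×10^6 t = 1.290×10^9 kg; G = 6.674×10^-11 N·m²/kg².
r = 4.977×10^5 m
4.977×10^5 m × (1 mi / 1609 m) = 309.3 mi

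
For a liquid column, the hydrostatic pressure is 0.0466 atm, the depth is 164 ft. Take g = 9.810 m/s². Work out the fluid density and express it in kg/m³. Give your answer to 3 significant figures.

Solving P = ρ·g·h for ρ: ρ = P/(g·h).
P = 0.0466 atm = 4722 Pa; h = 164 ft = 49.99 m; g = 9.810 m/s².
ρ = 9.629 kg/m³

9.63 kg/m³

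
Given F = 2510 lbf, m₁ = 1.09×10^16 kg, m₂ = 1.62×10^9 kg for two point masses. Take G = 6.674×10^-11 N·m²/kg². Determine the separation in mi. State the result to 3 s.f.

202 mi

Rearranging F = G·m₁·m₂/r² for r: r = √(G·m₁m₂/F).
F = 2510 lbf = 11165 N; m₁ = 1.09×10^16 kg; m₂ = 1.62×10^9 kg; G = 6.674×10^-11 N·m²/kg².
r = 3.249×10^5 m
3.249×10^5 m × (1 mi / 1609 m) = 201.9 mi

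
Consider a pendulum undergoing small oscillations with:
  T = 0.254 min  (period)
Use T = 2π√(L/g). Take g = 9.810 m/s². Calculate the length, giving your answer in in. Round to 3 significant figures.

Rearranging T = 2π√(L/g) for L: L = g·(T/2π)².
T = 0.254 min = 15.24 s; g = 9.810 m/s².
L = 57.71 m
57.71 m × (1 in / 0.02540 m) = 2272 in

2270 in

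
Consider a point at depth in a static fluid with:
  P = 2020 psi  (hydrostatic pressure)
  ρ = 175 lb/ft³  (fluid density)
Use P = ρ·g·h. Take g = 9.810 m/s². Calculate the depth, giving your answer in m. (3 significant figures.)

Rearranging P = ρ·g·h for h: h = P/(ρ·g).
P = 2020 psi = 1.393×10^7 Pa; ρ = 175 lb/ft³ = 2803 kg/m³; g = 9.810 m/s².
h = 506.5 m

506 m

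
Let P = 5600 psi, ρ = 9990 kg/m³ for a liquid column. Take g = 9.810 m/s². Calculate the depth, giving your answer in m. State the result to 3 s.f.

394 m

Rearranging: h = P/(ρ·g).
P = 5600 psi = 3.861×10^7 Pa; ρ = 9990 kg/m³; g = 9.810 m/s².
h = 394.0 m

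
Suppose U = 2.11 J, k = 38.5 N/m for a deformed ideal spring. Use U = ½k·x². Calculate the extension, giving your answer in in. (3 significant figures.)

13.0 in

Rearranging U = ½k·x² for x: x = √(2U/k).
U = 2.11 J; k = 38.5 N/m.
x = 0.3311 m
0.3311 m × (1 in / 0.02540 m) = 13.03 in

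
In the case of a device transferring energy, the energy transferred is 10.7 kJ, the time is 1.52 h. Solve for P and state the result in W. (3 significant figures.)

P is given directly by: P = W/t.
W = 10.7 kJ = 10700 J; t = 1.52 h = 5472 s.
P = 1.955 W

1.96 W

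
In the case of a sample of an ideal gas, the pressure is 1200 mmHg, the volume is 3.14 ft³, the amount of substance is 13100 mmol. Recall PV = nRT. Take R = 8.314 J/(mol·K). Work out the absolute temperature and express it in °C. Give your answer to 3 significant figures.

Rearranging: T = PV/(nR).
P = 1200 mmHg = 1.600×10^5 Pa; V = 3.14 ft³ = 0.08891 m³; n = 13100 mmol = 13.10 mol; R = 8.314 J/(mol·K).
T = 130.6 K
130.6 K − 273.15 = -142.5 °C

-143 °C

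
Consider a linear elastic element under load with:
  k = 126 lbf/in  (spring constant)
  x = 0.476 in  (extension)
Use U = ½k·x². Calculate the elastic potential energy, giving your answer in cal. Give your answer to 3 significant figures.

0.385 cal

U is given directly by: U = ½kx².
k = 126 lbf/in = 22066 N/m; x = 0.476 in = 0.01209 m.
U = 1.613 J
1.613 J × (1 cal / 4.184 J) = 0.3855 cal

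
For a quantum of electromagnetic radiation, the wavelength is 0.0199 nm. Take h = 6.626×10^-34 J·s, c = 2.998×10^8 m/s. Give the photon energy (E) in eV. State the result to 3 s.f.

Directly: E = hc/λ.
λ = 0.0199 nm = 1.990×10^-11 m; h = 6.626×10^-34 J·s; c = 2.998×10^8 m/s.
E = 9.982×10^-15 J
9.982×10^-15 J × (1 eV / 1.602×10^-19 J) = 62305 eV

62300 eV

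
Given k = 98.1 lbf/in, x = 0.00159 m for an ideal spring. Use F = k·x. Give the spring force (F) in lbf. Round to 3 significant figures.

6.14 lbf

From Hooke's law: F = kx.
k = 98.1 lbf/in = 17180 N/m; x = 0.00159 m.
F = 27.32 N  (the unit combination reduces to kg·m/s² = N)
27.32 N × (1 lbf / 4.448 N) = 6.141 lbf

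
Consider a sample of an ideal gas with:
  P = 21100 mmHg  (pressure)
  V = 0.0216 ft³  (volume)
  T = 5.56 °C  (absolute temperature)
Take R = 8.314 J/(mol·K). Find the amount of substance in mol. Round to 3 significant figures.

From the ideal-gas law: n = PV/(RT).
P = 21100 mmHg = 2.813×10^6 Pa; V = 0.0216 ft³ = 6.116×10^-4 m³; T = 5.56 °C = 278.7 K; R = 8.314 J/(mol·K).
n = 0.7425 mol

0.743 mol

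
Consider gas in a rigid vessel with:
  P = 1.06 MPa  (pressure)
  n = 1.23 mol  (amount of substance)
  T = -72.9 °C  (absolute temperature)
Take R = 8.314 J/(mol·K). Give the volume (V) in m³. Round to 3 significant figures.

0.00193 m³

Rearranging PV = nRT for V: V = nRT/P.
P = 1.06 MPa = 1.060×10^6 Pa; n = 1.23 mol; T = -72.9 °C = 200.2 K; R = 8.314 J/(mol·K).
V = 0.001932 m³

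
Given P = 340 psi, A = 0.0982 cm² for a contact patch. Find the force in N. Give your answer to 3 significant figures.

23.0 N

Rearranging: F = P·A.
P = 340 psi = 2.344×10^6 Pa; A = 0.0982 cm² = 9.820×10^-6 m².
F = 23.02 N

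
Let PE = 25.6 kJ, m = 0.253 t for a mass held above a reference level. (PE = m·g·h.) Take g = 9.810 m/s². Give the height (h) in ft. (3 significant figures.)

33.8 ft

Rearranging: h = PE/(m·g).
PE = 25.6 kJ = 25600 J; m = 0.253 t = 253.0 kg; g = 9.810 m/s².
h = 10.31 m
10.31 m × (1 ft / 0.3048 m) = 33.84 ft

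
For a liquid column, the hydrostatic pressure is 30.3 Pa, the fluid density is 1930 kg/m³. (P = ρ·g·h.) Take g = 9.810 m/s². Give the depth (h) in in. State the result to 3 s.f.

Rearranging P = ρ·g·h for h: h = P/(ρ·g).
P = 30.3 Pa; ρ = 1930 kg/m³; g = 9.810 m/s².
h = 0.001600 m
0.001600 m × (1 in / 0.02540 m) = 0.06301 in

0.0630 in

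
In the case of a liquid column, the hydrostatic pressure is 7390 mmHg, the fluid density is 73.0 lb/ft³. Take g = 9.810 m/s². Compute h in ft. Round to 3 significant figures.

282 ft

Rearranging P = ρ·g·h for h: h = P/(ρ·g).
P = 7390 mmHg = 9.852×10^5 Pa; ρ = 73.0 lb/ft³ = 1169 kg/m³; g = 9.810 m/s².
h = 85.89 m
85.89 m × (1 ft / 0.3048 m) = 281.8 ft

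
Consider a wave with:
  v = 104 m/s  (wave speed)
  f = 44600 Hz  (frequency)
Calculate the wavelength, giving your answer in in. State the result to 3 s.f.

Rearranging v = f·λ for λ: λ = v/f.
v = 104 m/s; f = 44600 Hz.
λ = 0.002332 m
0.002332 m × (1 in / 0.02540 m) = 0.09180 in

0.0918 in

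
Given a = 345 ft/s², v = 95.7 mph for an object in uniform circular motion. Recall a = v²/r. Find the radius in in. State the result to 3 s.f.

685 in

Solving a = v²/r for r: r = v²/a.
a = 345 ft/s² = 105.2 m/s²; v = 95.7 mph = 42.78 m/s.
r = 17.41 m
17.41 m × (1 in / 0.02540 m) = 685.2 in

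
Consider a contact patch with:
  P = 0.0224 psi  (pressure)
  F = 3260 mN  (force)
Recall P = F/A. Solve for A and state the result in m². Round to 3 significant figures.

Rearranging P = F/A for A: A = F/P.
P = 0.0224 psi = 154.4 Pa; F = 3260 mN = 3.260 N.
A = 0.02111 m²

0.0211 m²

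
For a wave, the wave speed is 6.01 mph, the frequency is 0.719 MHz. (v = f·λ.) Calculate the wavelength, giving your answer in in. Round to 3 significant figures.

Rearranging: λ = v/f.
v = 6.01 mph = 2.687 m/s; f = 0.719 MHz = 7.190×10^5 Hz.
λ = 3.737×10^-6 m
3.737×10^-6 m × (1 in / 0.02540 m) = 1.471×10^-4 in

1.47×10^-4 in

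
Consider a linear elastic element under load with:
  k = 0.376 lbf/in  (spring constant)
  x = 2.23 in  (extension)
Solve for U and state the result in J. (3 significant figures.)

U is given directly by: U = ½kx².
k = 0.376 lbf/in = 65.85 N/m; x = 2.23 in = 0.05664 m.
U = 0.1056 J

0.106 J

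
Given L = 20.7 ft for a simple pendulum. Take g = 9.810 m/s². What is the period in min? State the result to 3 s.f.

0.0840 min

Directly: T = 2π√(L/g).
L = 20.7 ft = 6.309 m; g = 9.810 m/s².
T = 5.039 s
5.039 s × (1 min / 60.00 s) = 0.08398 min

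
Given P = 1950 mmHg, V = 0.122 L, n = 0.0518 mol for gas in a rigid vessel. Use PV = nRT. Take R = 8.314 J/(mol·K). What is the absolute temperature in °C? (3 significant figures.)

-200 °C

From the ideal-gas law: T = PV/(nR).
P = 1950 mmHg = 2.600×10^5 Pa; V = 0.122 L = 1.220×10^-4 m³; n = 0.0518 mol; R = 8.314 J/(mol·K).
T = 73.65 K
73.65 K − 273.15 = -199.5 °C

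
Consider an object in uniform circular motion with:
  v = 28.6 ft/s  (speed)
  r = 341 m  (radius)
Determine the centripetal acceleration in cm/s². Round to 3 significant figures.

Directly: a = v²/r.
v = 28.6 ft/s = 8.717 m/s; r = 341 m.
a = 0.2228 m/s²
0.2228 m/s² × (1 cm/s² / 0.01000 m/s²) = 22.28 cm/s²

22.3 cm/s²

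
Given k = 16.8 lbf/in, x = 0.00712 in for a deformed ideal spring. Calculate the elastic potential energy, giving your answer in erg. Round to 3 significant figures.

481 erg

Directly: U = ½kx².
k = 16.8 lbf/in = 2942 N/m; x = 0.00712 in = 1.808×10^-4 m.
U = 4.811×10^-5 J
4.811×10^-5 J × (1 erg / 1.000×10^-7 J) = 481.1 erg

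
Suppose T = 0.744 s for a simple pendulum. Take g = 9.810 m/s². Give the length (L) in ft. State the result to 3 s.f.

Rearranging T = 2π√(L/g) for L: L = g·(T/2π)².
T = 0.744 s; g = 9.810 m/s².
L = 0.1375 m
0.1375 m × (1 ft / 0.3048 m) = 0.4513 ft

0.451 ft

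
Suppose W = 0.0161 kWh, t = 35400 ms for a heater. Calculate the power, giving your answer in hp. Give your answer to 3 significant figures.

P is given directly by: P = W/t.
W = 0.0161 kWh = 57960 J; t = 35400 ms = 35.40 s.
P = 1637 W  (the unit combination reduces to kg·m²/s³ = W)
1637 W × (1 hp / 745.7 W) = 2.196 hp

2.20 hp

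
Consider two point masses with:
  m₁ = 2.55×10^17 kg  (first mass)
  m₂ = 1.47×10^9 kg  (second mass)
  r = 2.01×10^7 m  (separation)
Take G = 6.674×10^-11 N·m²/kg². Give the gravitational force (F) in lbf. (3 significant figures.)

From Newton's law of gravitation: F = Gm₁m₂/r².
m₁ = 2.55×10^17 kg; m₂ = 1.47×10^9 kg; r = 2.01×10^7 m; G = 6.674×10^-11 N·m²/kg².
F = 61.92 N  (the unit combination reduces to kg·m/s² = N)
61.92 N × (1 lbf / 4.448 N) = 13.92 lbf

13.9 lbf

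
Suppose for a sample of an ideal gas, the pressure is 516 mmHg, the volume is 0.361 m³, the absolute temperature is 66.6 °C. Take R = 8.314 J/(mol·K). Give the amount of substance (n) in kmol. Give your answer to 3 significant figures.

0.00879 kmol

From the ideal-gas law: n = PV/(RT).
P = 516 mmHg = 68794 Pa; V = 0.361 m³; T = 66.6 °C = 339.8 K; R = 8.314 J/(mol·K).
n = 8.792 mol
8.792 mol × (1 kmol / 1000 mol) = 0.008792 kmol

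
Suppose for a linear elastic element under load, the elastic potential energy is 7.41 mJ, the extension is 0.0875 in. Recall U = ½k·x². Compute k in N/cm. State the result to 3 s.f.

30.0 N/cm

Rearranging U = ½k·x² for k: k = 2U/x².
U = 7.41 mJ = 0.007410 J; x = 0.0875 in = 0.002222 m.
k = 3000 N/m
3000 N/m × (1 N/cm / 100.0 N/m) = 30.00 N/cm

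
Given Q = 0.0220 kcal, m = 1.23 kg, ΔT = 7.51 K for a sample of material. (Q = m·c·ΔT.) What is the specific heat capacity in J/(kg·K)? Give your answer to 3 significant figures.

Rearranging Q = m·c·ΔT for c: c = Q/(m·ΔT).
Q = 0.0220 kcal = 92.05 J; m = 1.23 kg; ΔT = 7.51 K.
c = 9.965 J/(kg·K)

9.96 J/(kg·K)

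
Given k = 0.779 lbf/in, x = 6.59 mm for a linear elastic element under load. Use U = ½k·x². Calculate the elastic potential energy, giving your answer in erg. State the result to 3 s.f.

Directly: U = ½kx².
k = 0.779 lbf/in = 136.4 N/m; x = 6.59 mm = 0.006590 m.
U = 0.002962 J
0.002962 J × (1 erg / 1.000×10^-7 J) = 29623 erg

29600 erg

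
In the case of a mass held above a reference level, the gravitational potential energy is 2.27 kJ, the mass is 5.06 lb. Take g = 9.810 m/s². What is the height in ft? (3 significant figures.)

Rearranging PE = m·g·h for h: h = PE/(m·g).
PE = 2.27 kJ = 2270 J; m = 5.06 lb = 2.295 kg; g = 9.810 m/s².
h = 100.8 m
100.8 m × (1 ft / 0.3048 m) = 330.8 ft

331 ft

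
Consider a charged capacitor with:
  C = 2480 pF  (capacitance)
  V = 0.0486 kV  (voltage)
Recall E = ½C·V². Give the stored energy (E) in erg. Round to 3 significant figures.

E is given directly by: E = ½CV².
C = 2480 pF = 2.480×10^-9 F; V = 0.0486 kV = 48.60 V.
E = 2.929×10^-6 J
2.929×10^-6 J × (1 erg / 1.000×10^-7 J) = 29.29 erg

29.3 erg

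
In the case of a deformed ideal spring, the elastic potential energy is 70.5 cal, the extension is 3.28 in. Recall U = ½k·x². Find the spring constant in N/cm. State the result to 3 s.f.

850 N/cm

Rearranging U = ½k·x² for k: k = 2U/x².
U = 70.5 cal = 295.0 J; x = 3.28 in = 0.08331 m.
k = 84995 N/m
84995 N/m × (1 N/cm / 100.0 N/m) = 850.0 N/cm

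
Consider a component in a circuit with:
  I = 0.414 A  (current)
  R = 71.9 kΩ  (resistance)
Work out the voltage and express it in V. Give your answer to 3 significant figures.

From Ohm's law: V = IR.
I = 0.414 A; R = 71.9 kΩ = 71900 Ω.
V = 29767 V

29800 V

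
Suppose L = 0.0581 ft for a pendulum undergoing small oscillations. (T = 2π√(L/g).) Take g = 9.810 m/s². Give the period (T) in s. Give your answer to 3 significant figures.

T is given directly by: T = 2π√(L/g).
L = 0.0581 ft = 0.01771 m; g = 9.810 m/s².
T = 0.2670 s

0.267 s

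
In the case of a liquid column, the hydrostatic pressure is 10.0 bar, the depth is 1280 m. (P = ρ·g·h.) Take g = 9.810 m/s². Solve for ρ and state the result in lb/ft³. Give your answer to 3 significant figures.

Rearranging P = ρ·g·h for ρ: ρ = P/(g·h).
P = 10.0 bar = 1.000×10^6 Pa; h = 1280 m; g = 9.810 m/s².
ρ = 79.64 kg/m³
79.64 kg/m³ × (1 lb/ft³ / 16.02 kg/m³) = 4.972 lb/ft³

4.97 lb/ft³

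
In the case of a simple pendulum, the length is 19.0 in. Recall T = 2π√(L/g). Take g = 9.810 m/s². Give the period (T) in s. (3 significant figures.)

1.39 s

T is given directly by: T = 2π√(L/g).
L = 19.0 in = 0.4826 m; g = 9.810 m/s².
T = 1.394 s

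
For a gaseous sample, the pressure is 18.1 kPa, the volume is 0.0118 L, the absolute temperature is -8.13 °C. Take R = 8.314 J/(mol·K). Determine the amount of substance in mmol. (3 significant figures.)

From the ideal-gas law: n = PV/(RT).
P = 18.1 kPa = 18100 Pa; V = 0.0118 L = 1.180×10^-5 m³; T = -8.13 °C = 265.0 K; R = 8.314 J/(mol·K).
n = 9.693×10^-5 mol
9.693×10^-5 mol × (1 mmol / 0.001000 mol) = 0.09693 mmol

0.0969 mmol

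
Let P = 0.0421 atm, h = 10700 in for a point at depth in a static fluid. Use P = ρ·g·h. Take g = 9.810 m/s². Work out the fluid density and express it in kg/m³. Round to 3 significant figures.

Rearranging P = ρ·g·h for ρ: ρ = P/(g·h).
P = 0.0421 atm = 4266 Pa; h = 10700 in = 271.8 m; g = 9.810 m/s².
ρ = 1.600 kg/m³

1.60 kg/m³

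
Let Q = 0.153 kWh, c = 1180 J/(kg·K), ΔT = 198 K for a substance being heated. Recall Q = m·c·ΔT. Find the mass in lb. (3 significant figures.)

Rearranging: m = Q/(c·ΔT).
Q = 0.153 kWh = 5.508×10^5 J; c = 1180 J/(kg·K); ΔT = 198 K.
m = 2.357 kg
2.357 kg × (1 lb / 0.4536 kg) = 5.197 lb

5.20 lb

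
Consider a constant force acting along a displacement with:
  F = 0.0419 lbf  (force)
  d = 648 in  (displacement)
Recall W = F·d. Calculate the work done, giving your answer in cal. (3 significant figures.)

0.733 cal

W is given directly by: W = F·d.
F = 0.0419 lbf = 0.1864 N; d = 648 in = 16.46 m.
W = 3.068 J
3.068 J × (1 cal / 4.184 J) = 0.7332 cal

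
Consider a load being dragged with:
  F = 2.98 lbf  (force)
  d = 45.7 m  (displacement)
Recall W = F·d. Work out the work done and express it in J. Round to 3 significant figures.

W is given directly by: W = F·d.
F = 2.98 lbf = 13.26 N; d = 45.7 m.
W = 605.8 J

606 J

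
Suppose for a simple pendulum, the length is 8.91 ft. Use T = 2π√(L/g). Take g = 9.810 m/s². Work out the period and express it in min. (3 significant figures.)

0.0551 min

T is given directly by: T = 2π√(L/g).
L = 8.91 ft = 2.716 m; g = 9.810 m/s².
T = 3.306 s
3.306 s × (1 min / 60.00 s) = 0.05510 min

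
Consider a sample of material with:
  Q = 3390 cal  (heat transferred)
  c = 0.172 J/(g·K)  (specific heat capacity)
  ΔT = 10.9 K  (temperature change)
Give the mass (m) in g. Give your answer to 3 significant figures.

Rearranging Q = m·c·ΔT for m: m = Q/(c·ΔT).
Q = 3390 cal = 14184 J; c = 0.172 J/(g·K) = 172.0 J/(kg·K); ΔT = 10.9 K.
m = 7.565 kg
7.565 kg × (1 g / 0.001000 kg) = 7565 g

7570 g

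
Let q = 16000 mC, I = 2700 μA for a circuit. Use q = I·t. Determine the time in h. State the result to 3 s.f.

Solving q = I·t for t: t = q/I.
q = 16000 mC = 16.00 C; I = 2700 μA = 0.002700 A.
t = 5926 s
5926 s × (1 h / 3600 s) = 1.646 h

1.65 h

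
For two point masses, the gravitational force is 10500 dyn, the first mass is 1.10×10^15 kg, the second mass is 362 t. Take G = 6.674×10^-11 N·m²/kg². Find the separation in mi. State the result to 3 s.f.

From Newton's law of gravitation: r = √(G·m₁m₂/F).
F = 10500 dyn = 0.1050 N; m₁ = 1.10×10^15 kg; m₂ = 362 t = 3.620×10^5 kg; G = 6.674×10^-11 N·m²/kg².
r = 5.031×10^5 m
5.031×10^5 m × (1 mi / 1609 m) = 312.6 mi

313 mi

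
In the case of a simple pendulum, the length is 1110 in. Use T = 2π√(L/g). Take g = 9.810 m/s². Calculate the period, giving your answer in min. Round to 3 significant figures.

0.178 min

Directly: T = 2π√(L/g).
L = 1110 in = 28.19 m; g = 9.810 m/s².
T = 10.65 s
10.65 s × (1 min / 60.00 s) = 0.1775 min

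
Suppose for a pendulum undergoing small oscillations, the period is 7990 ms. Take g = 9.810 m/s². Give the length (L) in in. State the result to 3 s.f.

Rearranging: L = g·(T/2π)².
T = 7990 ms = 7.990 s; g = 9.810 m/s².
L = 15.86 m
15.86 m × (1 in / 0.02540 m) = 624.6 in

625 in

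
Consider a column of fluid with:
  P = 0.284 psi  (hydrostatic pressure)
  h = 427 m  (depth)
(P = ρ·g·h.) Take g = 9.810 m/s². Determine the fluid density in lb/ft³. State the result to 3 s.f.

0.0292 lb/ft³

Rearranging: ρ = P/(g·h).
P = 0.284 psi = 1958 Pa; h = 427 m; g = 9.810 m/s².
ρ = 0.4675 kg/m³
0.4675 kg/m³ × (1 lb/ft³ / 16.02 kg/m³) = 0.02918 lb/ft³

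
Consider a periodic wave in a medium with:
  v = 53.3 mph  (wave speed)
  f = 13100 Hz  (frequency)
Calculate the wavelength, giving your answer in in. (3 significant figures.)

0.0716 in

Rearranging: λ = v/f.
v = 53.3 mph = 23.83 m/s; f = 13100 Hz.
λ = 0.001819 m
0.001819 m × (1 in / 0.02540 m) = 0.07161 in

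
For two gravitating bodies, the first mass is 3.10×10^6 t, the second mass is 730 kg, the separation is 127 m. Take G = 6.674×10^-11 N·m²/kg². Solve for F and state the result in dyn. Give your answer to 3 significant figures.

Directly: F = Gm₁m₂/r².
m₁ = 3.10×10^6 t = 3.100×10^9 kg; m₂ = 730 kg; r = 127 m; G = 6.674×10^-11 N·m²/kg².
F = 0.009364 N
0.009364 N × (1 dyn / 1.000×10^-5 N) = 936.4 dyn

936 dyn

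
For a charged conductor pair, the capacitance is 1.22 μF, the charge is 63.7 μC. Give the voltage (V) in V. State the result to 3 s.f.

Rearranging: V = Q/C.
C = 1.22 μF = 1.220×10^-6 F; Q = 63.7 μC = 6.370×10^-5 C.
V = 52.21 V  (the unit combination reduces to kg·m²/(A·s³) = V)

52.2 V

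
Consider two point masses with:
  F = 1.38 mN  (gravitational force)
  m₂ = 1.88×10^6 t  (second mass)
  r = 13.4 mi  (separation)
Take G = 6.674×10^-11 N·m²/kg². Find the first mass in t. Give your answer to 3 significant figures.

Rearranging F = G·m₁·m₂/r² for m₁: m₁ = F·r²/(G·m₂).
F = 1.38 mN = 0.001380 N; m₂ = 1.88×10^6 t = 1.880×10^9 kg; r = 13.4 mi = 21565 m; G = 6.674×10^-11 N·m²/kg².
m₁ = 5.115×10^6 kg
5.115×10^6 kg × (1 t / 1000 kg) = 5115 t

5110 t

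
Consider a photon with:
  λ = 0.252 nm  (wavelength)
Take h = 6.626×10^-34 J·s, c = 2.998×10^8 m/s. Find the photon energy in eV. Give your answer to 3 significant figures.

4920 eV

E is given directly by: E = hc/λ.
λ = 0.252 nm = 2.520×10^-10 m; h = 6.626×10^-34 J·s; c = 2.998×10^8 m/s.
E = 7.883×10^-16 J
7.883×10^-16 J × (1 eV / 1.602×10^-19 J) = 4920 eV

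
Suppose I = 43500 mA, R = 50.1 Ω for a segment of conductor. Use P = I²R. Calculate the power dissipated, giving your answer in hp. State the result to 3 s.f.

Directly: P = I²R.
I = 43500 mA = 43.50 A; R = 50.1 Ω.
P = 94802 W  (the unit combination reduces to kg·m²/s³ = W)
94802 W × (1 hp / 745.7 W) = 127.1 hp

127 hp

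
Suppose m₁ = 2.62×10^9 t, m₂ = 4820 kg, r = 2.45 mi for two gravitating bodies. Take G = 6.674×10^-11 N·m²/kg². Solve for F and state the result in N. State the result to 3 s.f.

0.0542 N

From Newton's law of gravitation: F = Gm₁m₂/r².
m₁ = 2.62×10^9 t = 2.620×10^12 kg; m₂ = 4820 kg; r = 2.45 mi = 3943 m; G = 6.674×10^-11 N·m²/kg².
F = 0.05421 N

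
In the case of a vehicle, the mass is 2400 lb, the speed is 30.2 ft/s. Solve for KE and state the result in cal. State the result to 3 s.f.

Directly: KE = ½mv².
m = 2400 lb = 1089 kg; v = 30.2 ft/s = 9.205 m/s.
KE = 46120 J
46120 J × (1 cal / 4.184 J) = 11023 cal

11000 cal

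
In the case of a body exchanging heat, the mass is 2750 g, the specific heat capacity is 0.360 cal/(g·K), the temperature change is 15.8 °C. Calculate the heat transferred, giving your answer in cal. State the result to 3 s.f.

Q is given directly by: Q = mcΔT.
m = 2750 g = 2.750 kg; c = 0.360 cal/(g·K) = 1506 J/(kg·K); ΔT = 15.8 °C = 15.80 K.
Q = 65446 J  (the unit combination reduces to kg·m²/s² = J)
65446 J × (1 cal / 4.184 J) = 15642 cal

15600 cal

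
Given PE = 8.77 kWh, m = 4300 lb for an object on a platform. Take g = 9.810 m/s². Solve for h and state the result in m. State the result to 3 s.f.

1650 m

Rearranging PE = m·g·h for h: h = PE/(m·g).
PE = 8.77 kWh = 3.157×10^7 J; m = 4300 lb = 1950 kg; g = 9.810 m/s².
h = 1650 m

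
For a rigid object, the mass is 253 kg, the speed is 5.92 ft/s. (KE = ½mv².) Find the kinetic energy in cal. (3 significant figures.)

Directly: KE = ½mv².
m = 253 kg; v = 5.92 ft/s = 1.804 m/s.
KE = 411.9 J  (the unit combination reduces to kg·m²/s² = J)
411.9 J × (1 cal / 4.184 J) = 98.44 cal

98.4 cal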